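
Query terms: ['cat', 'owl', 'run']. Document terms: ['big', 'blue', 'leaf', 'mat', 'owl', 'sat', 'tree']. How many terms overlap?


Query terms: ['cat', 'owl', 'run']
Document terms: ['big', 'blue', 'leaf', 'mat', 'owl', 'sat', 'tree']
Common terms: ['owl']
Overlap count = 1

1


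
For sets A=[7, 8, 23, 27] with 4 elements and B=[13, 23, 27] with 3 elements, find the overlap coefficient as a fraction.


A intersect B = [23, 27]
|A intersect B| = 2
min(|A|, |B|) = min(4, 3) = 3
Overlap = 2 / 3 = 2/3

2/3


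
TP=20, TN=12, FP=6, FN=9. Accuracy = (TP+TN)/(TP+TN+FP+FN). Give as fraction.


Accuracy = (TP + TN) / (TP + TN + FP + FN)
TP + TN = 20 + 12 = 32
Total = 20 + 12 + 6 + 9 = 47
Accuracy = 32 / 47 = 32/47

32/47


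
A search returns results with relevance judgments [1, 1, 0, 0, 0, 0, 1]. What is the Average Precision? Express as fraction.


Computing P@k for each relevant position:
Position 1: relevant, P@1 = 1/1 = 1
Position 2: relevant, P@2 = 2/2 = 1
Position 3: not relevant
Position 4: not relevant
Position 5: not relevant
Position 6: not relevant
Position 7: relevant, P@7 = 3/7 = 3/7
Sum of P@k = 1 + 1 + 3/7 = 17/7
AP = 17/7 / 3 = 17/21

17/21


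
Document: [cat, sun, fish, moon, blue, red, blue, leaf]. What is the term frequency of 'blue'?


Document has 8 words
Scanning for 'blue':
Found at positions: [4, 6]
Count = 2

2


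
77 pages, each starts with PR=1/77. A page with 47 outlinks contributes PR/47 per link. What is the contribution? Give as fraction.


Initial PR = 1/77 = 1/77
Outlinks = 47
Contribution per link = PR / outlinks
= 1/77 / 47
= 1/3619

1/3619


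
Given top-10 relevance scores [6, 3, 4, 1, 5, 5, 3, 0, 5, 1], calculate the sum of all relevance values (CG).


Cumulative Gain = sum of relevance scores
Position 1: rel=6, running sum=6
Position 2: rel=3, running sum=9
Position 3: rel=4, running sum=13
Position 4: rel=1, running sum=14
Position 5: rel=5, running sum=19
Position 6: rel=5, running sum=24
Position 7: rel=3, running sum=27
Position 8: rel=0, running sum=27
Position 9: rel=5, running sum=32
Position 10: rel=1, running sum=33
CG = 33

33


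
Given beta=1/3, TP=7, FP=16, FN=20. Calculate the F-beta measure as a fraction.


P = TP/(TP+FP) = 7/23 = 7/23
R = TP/(TP+FN) = 7/27 = 7/27
beta^2 = 1/3^2 = 1/9
(1 + beta^2) = 10/9
Numerator = (1+beta^2)*P*R = 490/5589
Denominator = beta^2*P + R = 7/207 + 7/27 = 182/621
F_beta = 35/117

35/117


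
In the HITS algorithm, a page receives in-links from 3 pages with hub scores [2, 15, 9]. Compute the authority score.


Authority = sum of hub scores of in-linkers
In-link 1: hub score = 2
In-link 2: hub score = 15
In-link 3: hub score = 9
Authority = 2 + 15 + 9 = 26

26


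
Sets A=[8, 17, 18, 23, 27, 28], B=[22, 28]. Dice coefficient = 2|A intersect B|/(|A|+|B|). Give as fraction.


A intersect B = [28]
|A intersect B| = 1
|A| = 6, |B| = 2
Dice = 2*1 / (6+2)
= 2 / 8 = 1/4

1/4


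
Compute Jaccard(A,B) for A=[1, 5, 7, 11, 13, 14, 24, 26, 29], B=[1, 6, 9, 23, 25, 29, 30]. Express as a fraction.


A intersect B = [1, 29]
|A intersect B| = 2
A union B = [1, 5, 6, 7, 9, 11, 13, 14, 23, 24, 25, 26, 29, 30]
|A union B| = 14
Jaccard = 2/14 = 1/7

1/7


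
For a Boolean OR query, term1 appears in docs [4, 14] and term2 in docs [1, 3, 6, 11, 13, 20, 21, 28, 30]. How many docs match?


Boolean OR: find union of posting lists
term1 docs: [4, 14]
term2 docs: [1, 3, 6, 11, 13, 20, 21, 28, 30]
Union: [1, 3, 4, 6, 11, 13, 14, 20, 21, 28, 30]
|union| = 11

11


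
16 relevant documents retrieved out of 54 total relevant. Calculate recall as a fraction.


Recall = retrieved_relevant / total_relevant
= 16 / 54
= 16 / (16 + 38)
= 8/27

8/27


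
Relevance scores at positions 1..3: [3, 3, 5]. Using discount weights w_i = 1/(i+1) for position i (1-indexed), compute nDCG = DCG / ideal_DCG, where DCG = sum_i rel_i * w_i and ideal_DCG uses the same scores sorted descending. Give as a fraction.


Position discount weights w_i = 1/(i+1) for i=1..3:
Weights = [1/2, 1/3, 1/4]
Actual relevance: [3, 3, 5]
DCG = 3/2 + 3/3 + 5/4 = 15/4
Ideal relevance (sorted desc): [5, 3, 3]
Ideal DCG = 5/2 + 3/3 + 3/4 = 17/4
nDCG = DCG / ideal_DCG = 15/4 / 17/4 = 15/17

15/17


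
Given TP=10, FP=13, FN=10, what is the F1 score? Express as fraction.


F1 = 2 * P * R / (P + R)
P = TP/(TP+FP) = 10/23 = 10/23
R = TP/(TP+FN) = 10/20 = 1/2
2 * P * R = 2 * 10/23 * 1/2 = 10/23
P + R = 10/23 + 1/2 = 43/46
F1 = 10/23 / 43/46 = 20/43

20/43


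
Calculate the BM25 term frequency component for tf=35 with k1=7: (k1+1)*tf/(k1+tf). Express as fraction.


BM25 TF component = (k1+1)*tf / (k1+tf)
k1 = 7, tf = 35
Numerator = (7+1)*35 = 280
Denominator = 7 + 35 = 42
= 280/42 = 20/3

20/3


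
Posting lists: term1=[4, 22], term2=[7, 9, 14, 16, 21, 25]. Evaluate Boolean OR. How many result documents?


Boolean OR: find union of posting lists
term1 docs: [4, 22]
term2 docs: [7, 9, 14, 16, 21, 25]
Union: [4, 7, 9, 14, 16, 21, 22, 25]
|union| = 8

8


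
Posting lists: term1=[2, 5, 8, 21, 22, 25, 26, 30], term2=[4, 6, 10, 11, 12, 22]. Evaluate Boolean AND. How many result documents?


Boolean AND: find intersection of posting lists
term1 docs: [2, 5, 8, 21, 22, 25, 26, 30]
term2 docs: [4, 6, 10, 11, 12, 22]
Intersection: [22]
|intersection| = 1

1


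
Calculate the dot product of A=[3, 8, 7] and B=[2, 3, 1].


Dot product = sum of element-wise products
A[0]*B[0] = 3*2 = 6
A[1]*B[1] = 8*3 = 24
A[2]*B[2] = 7*1 = 7
Sum = 6 + 24 + 7 = 37

37


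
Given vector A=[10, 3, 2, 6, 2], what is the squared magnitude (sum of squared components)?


|A|^2 = sum of squared components
A[0]^2 = 10^2 = 100
A[1]^2 = 3^2 = 9
A[2]^2 = 2^2 = 4
A[3]^2 = 6^2 = 36
A[4]^2 = 2^2 = 4
Sum = 100 + 9 + 4 + 36 + 4 = 153

153


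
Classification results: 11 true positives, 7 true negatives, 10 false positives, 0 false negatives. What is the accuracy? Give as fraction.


Accuracy = (TP + TN) / (TP + TN + FP + FN)
TP + TN = 11 + 7 = 18
Total = 11 + 7 + 10 + 0 = 28
Accuracy = 18 / 28 = 9/14

9/14


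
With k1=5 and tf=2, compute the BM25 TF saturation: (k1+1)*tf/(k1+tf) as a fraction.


BM25 TF component = (k1+1)*tf / (k1+tf)
k1 = 5, tf = 2
Numerator = (5+1)*2 = 12
Denominator = 5 + 2 = 7
= 12/7 = 12/7

12/7


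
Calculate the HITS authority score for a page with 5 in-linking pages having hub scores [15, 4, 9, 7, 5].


Authority = sum of hub scores of in-linkers
In-link 1: hub score = 15
In-link 2: hub score = 4
In-link 3: hub score = 9
In-link 4: hub score = 7
In-link 5: hub score = 5
Authority = 15 + 4 + 9 + 7 + 5 = 40

40


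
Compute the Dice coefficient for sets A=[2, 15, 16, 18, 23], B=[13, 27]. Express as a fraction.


A intersect B = []
|A intersect B| = 0
|A| = 5, |B| = 2
Dice = 2*0 / (5+2)
= 0 / 7 = 0

0


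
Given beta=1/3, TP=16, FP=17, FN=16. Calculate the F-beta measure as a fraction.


P = TP/(TP+FP) = 16/33 = 16/33
R = TP/(TP+FN) = 16/32 = 1/2
beta^2 = 1/3^2 = 1/9
(1 + beta^2) = 10/9
Numerator = (1+beta^2)*P*R = 80/297
Denominator = beta^2*P + R = 16/297 + 1/2 = 329/594
F_beta = 160/329

160/329


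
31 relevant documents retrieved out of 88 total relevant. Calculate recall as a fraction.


Recall = retrieved_relevant / total_relevant
= 31 / 88
= 31 / (31 + 57)
= 31/88

31/88


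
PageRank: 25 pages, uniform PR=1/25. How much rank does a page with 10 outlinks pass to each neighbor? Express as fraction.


Initial PR = 1/25 = 1/25
Outlinks = 10
Contribution per link = PR / outlinks
= 1/25 / 10
= 1/250

1/250


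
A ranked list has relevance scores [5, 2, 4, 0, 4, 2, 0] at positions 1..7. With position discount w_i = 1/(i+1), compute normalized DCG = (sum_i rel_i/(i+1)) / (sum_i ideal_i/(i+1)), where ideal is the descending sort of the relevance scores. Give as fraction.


Position discount weights w_i = 1/(i+1) for i=1..7:
Weights = [1/2, 1/3, 1/4, 1/5, 1/6, 1/7, 1/8]
Actual relevance: [5, 2, 4, 0, 4, 2, 0]
DCG = 5/2 + 2/3 + 4/4 + 0/5 + 4/6 + 2/7 + 0/8 = 215/42
Ideal relevance (sorted desc): [5, 4, 4, 2, 2, 0, 0]
Ideal DCG = 5/2 + 4/3 + 4/4 + 2/5 + 2/6 + 0/7 + 0/8 = 167/30
nDCG = DCG / ideal_DCG = 215/42 / 167/30 = 1075/1169

1075/1169


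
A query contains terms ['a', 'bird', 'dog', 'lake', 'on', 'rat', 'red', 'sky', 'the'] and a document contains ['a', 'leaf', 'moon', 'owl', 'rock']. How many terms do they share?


Query terms: ['a', 'bird', 'dog', 'lake', 'on', 'rat', 'red', 'sky', 'the']
Document terms: ['a', 'leaf', 'moon', 'owl', 'rock']
Common terms: ['a']
Overlap count = 1

1


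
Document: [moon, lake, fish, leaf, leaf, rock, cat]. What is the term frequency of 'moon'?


Document has 7 words
Scanning for 'moon':
Found at positions: [0]
Count = 1

1


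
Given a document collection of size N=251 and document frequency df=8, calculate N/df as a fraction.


IDF ratio = N / df
= 251 / 8
= 251/8

251/8


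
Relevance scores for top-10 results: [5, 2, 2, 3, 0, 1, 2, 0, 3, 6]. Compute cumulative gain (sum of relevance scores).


Cumulative Gain = sum of relevance scores
Position 1: rel=5, running sum=5
Position 2: rel=2, running sum=7
Position 3: rel=2, running sum=9
Position 4: rel=3, running sum=12
Position 5: rel=0, running sum=12
Position 6: rel=1, running sum=13
Position 7: rel=2, running sum=15
Position 8: rel=0, running sum=15
Position 9: rel=3, running sum=18
Position 10: rel=6, running sum=24
CG = 24

24


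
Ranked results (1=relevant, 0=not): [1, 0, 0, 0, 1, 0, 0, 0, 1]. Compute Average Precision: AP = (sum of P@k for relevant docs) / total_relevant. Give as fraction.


Computing P@k for each relevant position:
Position 1: relevant, P@1 = 1/1 = 1
Position 2: not relevant
Position 3: not relevant
Position 4: not relevant
Position 5: relevant, P@5 = 2/5 = 2/5
Position 6: not relevant
Position 7: not relevant
Position 8: not relevant
Position 9: relevant, P@9 = 3/9 = 1/3
Sum of P@k = 1 + 2/5 + 1/3 = 26/15
AP = 26/15 / 3 = 26/45

26/45


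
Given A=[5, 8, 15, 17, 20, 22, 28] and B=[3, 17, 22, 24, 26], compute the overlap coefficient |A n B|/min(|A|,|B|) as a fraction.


A intersect B = [17, 22]
|A intersect B| = 2
min(|A|, |B|) = min(7, 5) = 5
Overlap = 2 / 5 = 2/5

2/5


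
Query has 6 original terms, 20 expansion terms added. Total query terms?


Original terms: 6
Expansion terms: 20
Total = 6 + 20 = 26

26


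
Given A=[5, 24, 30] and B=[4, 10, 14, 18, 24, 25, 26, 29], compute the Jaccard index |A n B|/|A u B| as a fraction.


A intersect B = [24]
|A intersect B| = 1
A union B = [4, 5, 10, 14, 18, 24, 25, 26, 29, 30]
|A union B| = 10
Jaccard = 1/10 = 1/10

1/10


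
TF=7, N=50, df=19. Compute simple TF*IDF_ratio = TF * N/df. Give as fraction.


TF * (N/df)
= 7 * (50/19)
= 7 * 50/19
= 350/19

350/19


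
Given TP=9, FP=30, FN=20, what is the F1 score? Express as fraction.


F1 = 2 * P * R / (P + R)
P = TP/(TP+FP) = 9/39 = 3/13
R = TP/(TP+FN) = 9/29 = 9/29
2 * P * R = 2 * 3/13 * 9/29 = 54/377
P + R = 3/13 + 9/29 = 204/377
F1 = 54/377 / 204/377 = 9/34

9/34


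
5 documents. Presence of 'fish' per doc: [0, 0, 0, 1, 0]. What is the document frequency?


Checking each document for 'fish':
Doc 1: absent
Doc 2: absent
Doc 3: absent
Doc 4: present
Doc 5: absent
df = sum of presences = 0 + 0 + 0 + 1 + 0 = 1

1


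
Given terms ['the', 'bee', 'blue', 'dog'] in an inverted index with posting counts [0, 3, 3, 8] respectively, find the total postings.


Summing posting list sizes:
'the': 0 postings
'bee': 3 postings
'blue': 3 postings
'dog': 8 postings
Total = 0 + 3 + 3 + 8 = 14

14


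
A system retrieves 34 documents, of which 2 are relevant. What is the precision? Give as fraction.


Precision = relevant_retrieved / total_retrieved
= 2 / 34
= 2 / (2 + 32)
= 1/17

1/17


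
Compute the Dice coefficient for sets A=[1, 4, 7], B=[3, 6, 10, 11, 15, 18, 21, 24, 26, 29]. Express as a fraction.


A intersect B = []
|A intersect B| = 0
|A| = 3, |B| = 10
Dice = 2*0 / (3+10)
= 0 / 13 = 0

0


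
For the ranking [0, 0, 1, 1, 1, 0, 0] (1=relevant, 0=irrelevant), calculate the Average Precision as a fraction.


Computing P@k for each relevant position:
Position 1: not relevant
Position 2: not relevant
Position 3: relevant, P@3 = 1/3 = 1/3
Position 4: relevant, P@4 = 2/4 = 1/2
Position 5: relevant, P@5 = 3/5 = 3/5
Position 6: not relevant
Position 7: not relevant
Sum of P@k = 1/3 + 1/2 + 3/5 = 43/30
AP = 43/30 / 3 = 43/90

43/90


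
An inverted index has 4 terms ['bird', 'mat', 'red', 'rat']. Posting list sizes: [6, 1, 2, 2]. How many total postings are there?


Summing posting list sizes:
'bird': 6 postings
'mat': 1 postings
'red': 2 postings
'rat': 2 postings
Total = 6 + 1 + 2 + 2 = 11

11


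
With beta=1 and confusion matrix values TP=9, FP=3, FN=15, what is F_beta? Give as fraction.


P = TP/(TP+FP) = 9/12 = 3/4
R = TP/(TP+FN) = 9/24 = 3/8
beta^2 = 1^2 = 1
(1 + beta^2) = 2
Numerator = (1+beta^2)*P*R = 9/16
Denominator = beta^2*P + R = 3/4 + 3/8 = 9/8
F_beta = 1/2

1/2


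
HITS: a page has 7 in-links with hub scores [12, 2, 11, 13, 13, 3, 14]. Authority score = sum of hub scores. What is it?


Authority = sum of hub scores of in-linkers
In-link 1: hub score = 12
In-link 2: hub score = 2
In-link 3: hub score = 11
In-link 4: hub score = 13
In-link 5: hub score = 13
In-link 6: hub score = 3
In-link 7: hub score = 14
Authority = 12 + 2 + 11 + 13 + 13 + 3 + 14 = 68

68


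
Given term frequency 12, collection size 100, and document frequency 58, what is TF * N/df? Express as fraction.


TF * (N/df)
= 12 * (100/58)
= 12 * 50/29
= 600/29

600/29


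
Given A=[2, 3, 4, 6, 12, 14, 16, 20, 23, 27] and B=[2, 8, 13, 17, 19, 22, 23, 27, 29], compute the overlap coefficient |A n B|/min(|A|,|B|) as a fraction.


A intersect B = [2, 23, 27]
|A intersect B| = 3
min(|A|, |B|) = min(10, 9) = 9
Overlap = 3 / 9 = 1/3

1/3


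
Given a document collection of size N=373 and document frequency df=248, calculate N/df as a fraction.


IDF ratio = N / df
= 373 / 248
= 373/248

373/248


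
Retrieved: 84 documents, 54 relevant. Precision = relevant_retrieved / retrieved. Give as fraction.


Precision = relevant_retrieved / total_retrieved
= 54 / 84
= 54 / (54 + 30)
= 9/14

9/14


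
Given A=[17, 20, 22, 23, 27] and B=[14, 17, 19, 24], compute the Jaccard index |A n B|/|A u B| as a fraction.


A intersect B = [17]
|A intersect B| = 1
A union B = [14, 17, 19, 20, 22, 23, 24, 27]
|A union B| = 8
Jaccard = 1/8 = 1/8

1/8


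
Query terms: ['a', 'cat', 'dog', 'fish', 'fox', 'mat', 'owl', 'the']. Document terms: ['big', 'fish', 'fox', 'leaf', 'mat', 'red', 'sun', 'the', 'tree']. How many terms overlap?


Query terms: ['a', 'cat', 'dog', 'fish', 'fox', 'mat', 'owl', 'the']
Document terms: ['big', 'fish', 'fox', 'leaf', 'mat', 'red', 'sun', 'the', 'tree']
Common terms: ['fish', 'fox', 'mat', 'the']
Overlap count = 4

4


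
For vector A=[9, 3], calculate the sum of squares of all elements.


|A|^2 = sum of squared components
A[0]^2 = 9^2 = 81
A[1]^2 = 3^2 = 9
Sum = 81 + 9 = 90

90


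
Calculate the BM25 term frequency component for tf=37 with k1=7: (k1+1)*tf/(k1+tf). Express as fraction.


BM25 TF component = (k1+1)*tf / (k1+tf)
k1 = 7, tf = 37
Numerator = (7+1)*37 = 296
Denominator = 7 + 37 = 44
= 296/44 = 74/11

74/11


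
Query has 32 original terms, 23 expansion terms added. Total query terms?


Original terms: 32
Expansion terms: 23
Total = 32 + 23 = 55

55


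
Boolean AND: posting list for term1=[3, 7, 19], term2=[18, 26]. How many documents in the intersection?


Boolean AND: find intersection of posting lists
term1 docs: [3, 7, 19]
term2 docs: [18, 26]
Intersection: []
|intersection| = 0

0


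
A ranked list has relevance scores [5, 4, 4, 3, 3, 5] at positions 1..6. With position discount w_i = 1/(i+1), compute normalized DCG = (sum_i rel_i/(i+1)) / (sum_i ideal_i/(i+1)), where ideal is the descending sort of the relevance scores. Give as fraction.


Position discount weights w_i = 1/(i+1) for i=1..6:
Weights = [1/2, 1/3, 1/4, 1/5, 1/6, 1/7]
Actual relevance: [5, 4, 4, 3, 3, 5]
DCG = 5/2 + 4/3 + 4/4 + 3/5 + 3/6 + 5/7 = 698/105
Ideal relevance (sorted desc): [5, 5, 4, 4, 3, 3]
Ideal DCG = 5/2 + 5/3 + 4/4 + 4/5 + 3/6 + 3/7 = 724/105
nDCG = DCG / ideal_DCG = 698/105 / 724/105 = 349/362

349/362


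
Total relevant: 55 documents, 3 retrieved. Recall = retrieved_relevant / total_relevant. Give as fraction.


Recall = retrieved_relevant / total_relevant
= 3 / 55
= 3 / (3 + 52)
= 3/55

3/55


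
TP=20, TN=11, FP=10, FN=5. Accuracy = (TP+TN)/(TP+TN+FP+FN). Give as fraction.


Accuracy = (TP + TN) / (TP + TN + FP + FN)
TP + TN = 20 + 11 = 31
Total = 20 + 11 + 10 + 5 = 46
Accuracy = 31 / 46 = 31/46

31/46


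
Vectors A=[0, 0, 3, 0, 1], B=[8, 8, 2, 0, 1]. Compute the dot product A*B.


Dot product = sum of element-wise products
A[0]*B[0] = 0*8 = 0
A[1]*B[1] = 0*8 = 0
A[2]*B[2] = 3*2 = 6
A[3]*B[3] = 0*0 = 0
A[4]*B[4] = 1*1 = 1
Sum = 0 + 0 + 6 + 0 + 1 = 7

7


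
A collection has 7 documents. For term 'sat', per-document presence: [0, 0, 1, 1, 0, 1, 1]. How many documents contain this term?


Checking each document for 'sat':
Doc 1: absent
Doc 2: absent
Doc 3: present
Doc 4: present
Doc 5: absent
Doc 6: present
Doc 7: present
df = sum of presences = 0 + 0 + 1 + 1 + 0 + 1 + 1 = 4

4


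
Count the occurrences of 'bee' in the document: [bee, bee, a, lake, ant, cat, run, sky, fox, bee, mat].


Document has 11 words
Scanning for 'bee':
Found at positions: [0, 1, 9]
Count = 3

3


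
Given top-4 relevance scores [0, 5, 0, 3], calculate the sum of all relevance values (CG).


Cumulative Gain = sum of relevance scores
Position 1: rel=0, running sum=0
Position 2: rel=5, running sum=5
Position 3: rel=0, running sum=5
Position 4: rel=3, running sum=8
CG = 8

8


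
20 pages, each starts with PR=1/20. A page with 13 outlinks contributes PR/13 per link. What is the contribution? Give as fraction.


Initial PR = 1/20 = 1/20
Outlinks = 13
Contribution per link = PR / outlinks
= 1/20 / 13
= 1/260

1/260


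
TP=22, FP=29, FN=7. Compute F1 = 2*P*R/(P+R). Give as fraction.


F1 = 2 * P * R / (P + R)
P = TP/(TP+FP) = 22/51 = 22/51
R = TP/(TP+FN) = 22/29 = 22/29
2 * P * R = 2 * 22/51 * 22/29 = 968/1479
P + R = 22/51 + 22/29 = 1760/1479
F1 = 968/1479 / 1760/1479 = 11/20

11/20


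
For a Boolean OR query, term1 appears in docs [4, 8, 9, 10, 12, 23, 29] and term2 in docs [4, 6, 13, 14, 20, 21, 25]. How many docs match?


Boolean OR: find union of posting lists
term1 docs: [4, 8, 9, 10, 12, 23, 29]
term2 docs: [4, 6, 13, 14, 20, 21, 25]
Union: [4, 6, 8, 9, 10, 12, 13, 14, 20, 21, 23, 25, 29]
|union| = 13

13


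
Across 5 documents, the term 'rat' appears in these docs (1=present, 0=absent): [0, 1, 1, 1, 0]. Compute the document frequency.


Checking each document for 'rat':
Doc 1: absent
Doc 2: present
Doc 3: present
Doc 4: present
Doc 5: absent
df = sum of presences = 0 + 1 + 1 + 1 + 0 = 3

3


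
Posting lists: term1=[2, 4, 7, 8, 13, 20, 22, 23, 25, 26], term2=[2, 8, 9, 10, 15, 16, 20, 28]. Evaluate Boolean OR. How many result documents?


Boolean OR: find union of posting lists
term1 docs: [2, 4, 7, 8, 13, 20, 22, 23, 25, 26]
term2 docs: [2, 8, 9, 10, 15, 16, 20, 28]
Union: [2, 4, 7, 8, 9, 10, 13, 15, 16, 20, 22, 23, 25, 26, 28]
|union| = 15

15


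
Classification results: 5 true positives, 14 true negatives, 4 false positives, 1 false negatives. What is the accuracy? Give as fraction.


Accuracy = (TP + TN) / (TP + TN + FP + FN)
TP + TN = 5 + 14 = 19
Total = 5 + 14 + 4 + 1 = 24
Accuracy = 19 / 24 = 19/24

19/24


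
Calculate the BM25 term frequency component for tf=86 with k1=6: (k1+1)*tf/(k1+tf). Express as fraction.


BM25 TF component = (k1+1)*tf / (k1+tf)
k1 = 6, tf = 86
Numerator = (6+1)*86 = 602
Denominator = 6 + 86 = 92
= 602/92 = 301/46

301/46


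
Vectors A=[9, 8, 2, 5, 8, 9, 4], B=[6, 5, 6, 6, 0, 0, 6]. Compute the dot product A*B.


Dot product = sum of element-wise products
A[0]*B[0] = 9*6 = 54
A[1]*B[1] = 8*5 = 40
A[2]*B[2] = 2*6 = 12
A[3]*B[3] = 5*6 = 30
A[4]*B[4] = 8*0 = 0
A[5]*B[5] = 9*0 = 0
A[6]*B[6] = 4*6 = 24
Sum = 54 + 40 + 12 + 30 + 0 + 0 + 24 = 160

160


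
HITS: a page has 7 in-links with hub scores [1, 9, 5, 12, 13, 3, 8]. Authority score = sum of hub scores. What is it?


Authority = sum of hub scores of in-linkers
In-link 1: hub score = 1
In-link 2: hub score = 9
In-link 3: hub score = 5
In-link 4: hub score = 12
In-link 5: hub score = 13
In-link 6: hub score = 3
In-link 7: hub score = 8
Authority = 1 + 9 + 5 + 12 + 13 + 3 + 8 = 51

51


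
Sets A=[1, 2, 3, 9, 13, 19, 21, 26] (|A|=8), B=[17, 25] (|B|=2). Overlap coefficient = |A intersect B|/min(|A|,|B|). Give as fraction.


A intersect B = []
|A intersect B| = 0
min(|A|, |B|) = min(8, 2) = 2
Overlap = 0 / 2 = 0

0


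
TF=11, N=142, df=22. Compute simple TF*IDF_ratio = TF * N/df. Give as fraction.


TF * (N/df)
= 11 * (142/22)
= 11 * 71/11
= 71

71


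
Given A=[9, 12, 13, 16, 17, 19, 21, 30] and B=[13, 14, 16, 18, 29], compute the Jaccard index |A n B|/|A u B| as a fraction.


A intersect B = [13, 16]
|A intersect B| = 2
A union B = [9, 12, 13, 14, 16, 17, 18, 19, 21, 29, 30]
|A union B| = 11
Jaccard = 2/11 = 2/11

2/11


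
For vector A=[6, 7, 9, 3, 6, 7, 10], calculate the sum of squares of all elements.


|A|^2 = sum of squared components
A[0]^2 = 6^2 = 36
A[1]^2 = 7^2 = 49
A[2]^2 = 9^2 = 81
A[3]^2 = 3^2 = 9
A[4]^2 = 6^2 = 36
A[5]^2 = 7^2 = 49
A[6]^2 = 10^2 = 100
Sum = 36 + 49 + 81 + 9 + 36 + 49 + 100 = 360

360


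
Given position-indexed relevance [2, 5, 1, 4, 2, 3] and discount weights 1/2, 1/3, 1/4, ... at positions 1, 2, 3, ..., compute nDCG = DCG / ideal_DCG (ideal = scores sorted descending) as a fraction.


Position discount weights w_i = 1/(i+1) for i=1..6:
Weights = [1/2, 1/3, 1/4, 1/5, 1/6, 1/7]
Actual relevance: [2, 5, 1, 4, 2, 3]
DCG = 2/2 + 5/3 + 1/4 + 4/5 + 2/6 + 3/7 = 627/140
Ideal relevance (sorted desc): [5, 4, 3, 2, 2, 1]
Ideal DCG = 5/2 + 4/3 + 3/4 + 2/5 + 2/6 + 1/7 = 2293/420
nDCG = DCG / ideal_DCG = 627/140 / 2293/420 = 1881/2293

1881/2293


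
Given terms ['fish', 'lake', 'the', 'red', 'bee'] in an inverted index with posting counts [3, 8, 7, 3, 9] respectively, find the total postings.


Summing posting list sizes:
'fish': 3 postings
'lake': 8 postings
'the': 7 postings
'red': 3 postings
'bee': 9 postings
Total = 3 + 8 + 7 + 3 + 9 = 30

30


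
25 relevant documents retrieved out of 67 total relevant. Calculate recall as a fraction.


Recall = retrieved_relevant / total_relevant
= 25 / 67
= 25 / (25 + 42)
= 25/67

25/67


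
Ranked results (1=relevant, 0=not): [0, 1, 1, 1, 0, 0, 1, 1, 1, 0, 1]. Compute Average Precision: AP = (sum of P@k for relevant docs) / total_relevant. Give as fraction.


Computing P@k for each relevant position:
Position 1: not relevant
Position 2: relevant, P@2 = 1/2 = 1/2
Position 3: relevant, P@3 = 2/3 = 2/3
Position 4: relevant, P@4 = 3/4 = 3/4
Position 5: not relevant
Position 6: not relevant
Position 7: relevant, P@7 = 4/7 = 4/7
Position 8: relevant, P@8 = 5/8 = 5/8
Position 9: relevant, P@9 = 6/9 = 2/3
Position 10: not relevant
Position 11: relevant, P@11 = 7/11 = 7/11
Sum of P@k = 1/2 + 2/3 + 3/4 + 4/7 + 5/8 + 2/3 + 7/11 = 8161/1848
AP = 8161/1848 / 7 = 8161/12936

8161/12936


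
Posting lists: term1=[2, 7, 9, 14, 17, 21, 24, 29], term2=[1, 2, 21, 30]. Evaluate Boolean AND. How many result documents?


Boolean AND: find intersection of posting lists
term1 docs: [2, 7, 9, 14, 17, 21, 24, 29]
term2 docs: [1, 2, 21, 30]
Intersection: [2, 21]
|intersection| = 2

2


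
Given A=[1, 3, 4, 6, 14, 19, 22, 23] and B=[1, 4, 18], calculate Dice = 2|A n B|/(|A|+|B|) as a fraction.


A intersect B = [1, 4]
|A intersect B| = 2
|A| = 8, |B| = 3
Dice = 2*2 / (8+3)
= 4 / 11 = 4/11

4/11


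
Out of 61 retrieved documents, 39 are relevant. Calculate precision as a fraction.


Precision = relevant_retrieved / total_retrieved
= 39 / 61
= 39 / (39 + 22)
= 39/61

39/61


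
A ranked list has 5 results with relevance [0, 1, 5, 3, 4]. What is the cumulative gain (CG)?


Cumulative Gain = sum of relevance scores
Position 1: rel=0, running sum=0
Position 2: rel=1, running sum=1
Position 3: rel=5, running sum=6
Position 4: rel=3, running sum=9
Position 5: rel=4, running sum=13
CG = 13

13


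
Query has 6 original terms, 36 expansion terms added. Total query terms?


Original terms: 6
Expansion terms: 36
Total = 6 + 36 = 42

42


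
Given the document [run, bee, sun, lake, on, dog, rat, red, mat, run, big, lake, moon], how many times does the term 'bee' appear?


Document has 13 words
Scanning for 'bee':
Found at positions: [1]
Count = 1

1


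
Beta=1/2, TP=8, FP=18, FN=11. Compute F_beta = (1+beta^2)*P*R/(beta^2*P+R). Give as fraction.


P = TP/(TP+FP) = 8/26 = 4/13
R = TP/(TP+FN) = 8/19 = 8/19
beta^2 = 1/2^2 = 1/4
(1 + beta^2) = 5/4
Numerator = (1+beta^2)*P*R = 40/247
Denominator = beta^2*P + R = 1/13 + 8/19 = 123/247
F_beta = 40/123

40/123


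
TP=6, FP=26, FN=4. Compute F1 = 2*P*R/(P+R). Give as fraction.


F1 = 2 * P * R / (P + R)
P = TP/(TP+FP) = 6/32 = 3/16
R = TP/(TP+FN) = 6/10 = 3/5
2 * P * R = 2 * 3/16 * 3/5 = 9/40
P + R = 3/16 + 3/5 = 63/80
F1 = 9/40 / 63/80 = 2/7

2/7


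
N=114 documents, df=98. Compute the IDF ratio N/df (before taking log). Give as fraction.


IDF ratio = N / df
= 114 / 98
= 57/49

57/49


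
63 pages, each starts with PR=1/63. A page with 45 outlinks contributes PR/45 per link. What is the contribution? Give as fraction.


Initial PR = 1/63 = 1/63
Outlinks = 45
Contribution per link = PR / outlinks
= 1/63 / 45
= 1/2835

1/2835


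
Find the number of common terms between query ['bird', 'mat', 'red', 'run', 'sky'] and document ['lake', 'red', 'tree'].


Query terms: ['bird', 'mat', 'red', 'run', 'sky']
Document terms: ['lake', 'red', 'tree']
Common terms: ['red']
Overlap count = 1

1


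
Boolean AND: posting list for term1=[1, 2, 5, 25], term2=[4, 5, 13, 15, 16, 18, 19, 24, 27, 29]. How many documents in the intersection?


Boolean AND: find intersection of posting lists
term1 docs: [1, 2, 5, 25]
term2 docs: [4, 5, 13, 15, 16, 18, 19, 24, 27, 29]
Intersection: [5]
|intersection| = 1

1


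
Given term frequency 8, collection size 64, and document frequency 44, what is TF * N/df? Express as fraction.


TF * (N/df)
= 8 * (64/44)
= 8 * 16/11
= 128/11

128/11


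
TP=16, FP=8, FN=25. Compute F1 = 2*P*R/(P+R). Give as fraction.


F1 = 2 * P * R / (P + R)
P = TP/(TP+FP) = 16/24 = 2/3
R = TP/(TP+FN) = 16/41 = 16/41
2 * P * R = 2 * 2/3 * 16/41 = 64/123
P + R = 2/3 + 16/41 = 130/123
F1 = 64/123 / 130/123 = 32/65

32/65


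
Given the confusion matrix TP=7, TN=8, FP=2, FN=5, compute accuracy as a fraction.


Accuracy = (TP + TN) / (TP + TN + FP + FN)
TP + TN = 7 + 8 = 15
Total = 7 + 8 + 2 + 5 = 22
Accuracy = 15 / 22 = 15/22

15/22


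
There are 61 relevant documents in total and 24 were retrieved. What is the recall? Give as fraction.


Recall = retrieved_relevant / total_relevant
= 24 / 61
= 24 / (24 + 37)
= 24/61

24/61


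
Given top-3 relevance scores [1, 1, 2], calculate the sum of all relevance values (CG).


Cumulative Gain = sum of relevance scores
Position 1: rel=1, running sum=1
Position 2: rel=1, running sum=2
Position 3: rel=2, running sum=4
CG = 4

4


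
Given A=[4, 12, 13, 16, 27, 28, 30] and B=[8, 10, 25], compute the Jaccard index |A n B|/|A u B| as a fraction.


A intersect B = []
|A intersect B| = 0
A union B = [4, 8, 10, 12, 13, 16, 25, 27, 28, 30]
|A union B| = 10
Jaccard = 0/10 = 0

0


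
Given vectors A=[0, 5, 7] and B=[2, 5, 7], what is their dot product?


Dot product = sum of element-wise products
A[0]*B[0] = 0*2 = 0
A[1]*B[1] = 5*5 = 25
A[2]*B[2] = 7*7 = 49
Sum = 0 + 25 + 49 = 74

74


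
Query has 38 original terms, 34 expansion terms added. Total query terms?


Original terms: 38
Expansion terms: 34
Total = 38 + 34 = 72

72


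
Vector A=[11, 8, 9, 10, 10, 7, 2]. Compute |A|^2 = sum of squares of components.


|A|^2 = sum of squared components
A[0]^2 = 11^2 = 121
A[1]^2 = 8^2 = 64
A[2]^2 = 9^2 = 81
A[3]^2 = 10^2 = 100
A[4]^2 = 10^2 = 100
A[5]^2 = 7^2 = 49
A[6]^2 = 2^2 = 4
Sum = 121 + 64 + 81 + 100 + 100 + 49 + 4 = 519

519


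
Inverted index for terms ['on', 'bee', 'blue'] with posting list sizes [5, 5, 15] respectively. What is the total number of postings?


Summing posting list sizes:
'on': 5 postings
'bee': 5 postings
'blue': 15 postings
Total = 5 + 5 + 15 = 25

25


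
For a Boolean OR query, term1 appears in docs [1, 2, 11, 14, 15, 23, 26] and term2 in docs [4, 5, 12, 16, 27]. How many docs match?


Boolean OR: find union of posting lists
term1 docs: [1, 2, 11, 14, 15, 23, 26]
term2 docs: [4, 5, 12, 16, 27]
Union: [1, 2, 4, 5, 11, 12, 14, 15, 16, 23, 26, 27]
|union| = 12

12


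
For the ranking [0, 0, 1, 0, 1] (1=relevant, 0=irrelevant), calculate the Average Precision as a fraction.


Computing P@k for each relevant position:
Position 1: not relevant
Position 2: not relevant
Position 3: relevant, P@3 = 1/3 = 1/3
Position 4: not relevant
Position 5: relevant, P@5 = 2/5 = 2/5
Sum of P@k = 1/3 + 2/5 = 11/15
AP = 11/15 / 2 = 11/30

11/30


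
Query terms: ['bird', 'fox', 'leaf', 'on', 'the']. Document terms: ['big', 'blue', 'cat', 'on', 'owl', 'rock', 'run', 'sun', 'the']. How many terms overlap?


Query terms: ['bird', 'fox', 'leaf', 'on', 'the']
Document terms: ['big', 'blue', 'cat', 'on', 'owl', 'rock', 'run', 'sun', 'the']
Common terms: ['on', 'the']
Overlap count = 2

2


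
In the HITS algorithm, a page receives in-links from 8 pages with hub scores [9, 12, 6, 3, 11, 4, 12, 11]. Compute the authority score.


Authority = sum of hub scores of in-linkers
In-link 1: hub score = 9
In-link 2: hub score = 12
In-link 3: hub score = 6
In-link 4: hub score = 3
In-link 5: hub score = 11
In-link 6: hub score = 4
In-link 7: hub score = 12
In-link 8: hub score = 11
Authority = 9 + 12 + 6 + 3 + 11 + 4 + 12 + 11 = 68

68


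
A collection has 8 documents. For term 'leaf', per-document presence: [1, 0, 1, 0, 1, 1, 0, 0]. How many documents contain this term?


Checking each document for 'leaf':
Doc 1: present
Doc 2: absent
Doc 3: present
Doc 4: absent
Doc 5: present
Doc 6: present
Doc 7: absent
Doc 8: absent
df = sum of presences = 1 + 0 + 1 + 0 + 1 + 1 + 0 + 0 = 4

4


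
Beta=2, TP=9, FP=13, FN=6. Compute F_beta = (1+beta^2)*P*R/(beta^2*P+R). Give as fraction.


P = TP/(TP+FP) = 9/22 = 9/22
R = TP/(TP+FN) = 9/15 = 3/5
beta^2 = 2^2 = 4
(1 + beta^2) = 5
Numerator = (1+beta^2)*P*R = 27/22
Denominator = beta^2*P + R = 18/11 + 3/5 = 123/55
F_beta = 45/82

45/82


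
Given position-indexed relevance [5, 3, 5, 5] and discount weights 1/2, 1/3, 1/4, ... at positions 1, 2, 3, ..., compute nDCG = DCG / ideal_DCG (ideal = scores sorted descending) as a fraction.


Position discount weights w_i = 1/(i+1) for i=1..4:
Weights = [1/2, 1/3, 1/4, 1/5]
Actual relevance: [5, 3, 5, 5]
DCG = 5/2 + 3/3 + 5/4 + 5/5 = 23/4
Ideal relevance (sorted desc): [5, 5, 5, 3]
Ideal DCG = 5/2 + 5/3 + 5/4 + 3/5 = 361/60
nDCG = DCG / ideal_DCG = 23/4 / 361/60 = 345/361

345/361


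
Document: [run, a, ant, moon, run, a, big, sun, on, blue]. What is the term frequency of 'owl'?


Document has 10 words
Scanning for 'owl':
Term not found in document
Count = 0

0


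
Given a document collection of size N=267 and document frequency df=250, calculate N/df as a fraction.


IDF ratio = N / df
= 267 / 250
= 267/250

267/250


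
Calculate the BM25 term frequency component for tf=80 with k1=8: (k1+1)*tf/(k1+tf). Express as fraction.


BM25 TF component = (k1+1)*tf / (k1+tf)
k1 = 8, tf = 80
Numerator = (8+1)*80 = 720
Denominator = 8 + 80 = 88
= 720/88 = 90/11

90/11


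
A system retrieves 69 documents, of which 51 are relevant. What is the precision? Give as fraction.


Precision = relevant_retrieved / total_retrieved
= 51 / 69
= 51 / (51 + 18)
= 17/23

17/23


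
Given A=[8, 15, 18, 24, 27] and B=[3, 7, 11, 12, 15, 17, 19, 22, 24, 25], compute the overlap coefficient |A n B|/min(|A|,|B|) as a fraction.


A intersect B = [15, 24]
|A intersect B| = 2
min(|A|, |B|) = min(5, 10) = 5
Overlap = 2 / 5 = 2/5

2/5


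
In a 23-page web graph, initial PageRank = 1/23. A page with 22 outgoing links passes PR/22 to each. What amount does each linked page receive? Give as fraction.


Initial PR = 1/23 = 1/23
Outlinks = 22
Contribution per link = PR / outlinks
= 1/23 / 22
= 1/506

1/506


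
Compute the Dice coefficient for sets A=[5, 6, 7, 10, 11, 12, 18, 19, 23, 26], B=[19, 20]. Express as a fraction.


A intersect B = [19]
|A intersect B| = 1
|A| = 10, |B| = 2
Dice = 2*1 / (10+2)
= 2 / 12 = 1/6

1/6


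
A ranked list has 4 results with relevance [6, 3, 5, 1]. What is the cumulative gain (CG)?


Cumulative Gain = sum of relevance scores
Position 1: rel=6, running sum=6
Position 2: rel=3, running sum=9
Position 3: rel=5, running sum=14
Position 4: rel=1, running sum=15
CG = 15

15


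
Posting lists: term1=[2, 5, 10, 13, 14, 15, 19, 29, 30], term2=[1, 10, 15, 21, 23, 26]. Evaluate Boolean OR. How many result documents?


Boolean OR: find union of posting lists
term1 docs: [2, 5, 10, 13, 14, 15, 19, 29, 30]
term2 docs: [1, 10, 15, 21, 23, 26]
Union: [1, 2, 5, 10, 13, 14, 15, 19, 21, 23, 26, 29, 30]
|union| = 13

13


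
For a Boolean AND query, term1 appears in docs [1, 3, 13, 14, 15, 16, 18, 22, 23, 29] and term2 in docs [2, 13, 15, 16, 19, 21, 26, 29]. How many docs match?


Boolean AND: find intersection of posting lists
term1 docs: [1, 3, 13, 14, 15, 16, 18, 22, 23, 29]
term2 docs: [2, 13, 15, 16, 19, 21, 26, 29]
Intersection: [13, 15, 16, 29]
|intersection| = 4

4


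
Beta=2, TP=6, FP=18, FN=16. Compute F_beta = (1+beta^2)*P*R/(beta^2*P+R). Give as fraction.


P = TP/(TP+FP) = 6/24 = 1/4
R = TP/(TP+FN) = 6/22 = 3/11
beta^2 = 2^2 = 4
(1 + beta^2) = 5
Numerator = (1+beta^2)*P*R = 15/44
Denominator = beta^2*P + R = 1 + 3/11 = 14/11
F_beta = 15/56

15/56


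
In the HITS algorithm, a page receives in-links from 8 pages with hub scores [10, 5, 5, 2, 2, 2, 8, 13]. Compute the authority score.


Authority = sum of hub scores of in-linkers
In-link 1: hub score = 10
In-link 2: hub score = 5
In-link 3: hub score = 5
In-link 4: hub score = 2
In-link 5: hub score = 2
In-link 6: hub score = 2
In-link 7: hub score = 8
In-link 8: hub score = 13
Authority = 10 + 5 + 5 + 2 + 2 + 2 + 8 + 13 = 47

47


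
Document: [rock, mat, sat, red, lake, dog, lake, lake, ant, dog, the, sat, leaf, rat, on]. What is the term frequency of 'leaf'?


Document has 15 words
Scanning for 'leaf':
Found at positions: [12]
Count = 1

1


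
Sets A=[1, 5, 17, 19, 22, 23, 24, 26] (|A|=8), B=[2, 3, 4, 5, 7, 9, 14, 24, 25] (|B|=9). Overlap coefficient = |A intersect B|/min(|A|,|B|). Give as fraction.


A intersect B = [5, 24]
|A intersect B| = 2
min(|A|, |B|) = min(8, 9) = 8
Overlap = 2 / 8 = 1/4

1/4


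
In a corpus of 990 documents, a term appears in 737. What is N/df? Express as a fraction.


IDF ratio = N / df
= 990 / 737
= 90/67

90/67


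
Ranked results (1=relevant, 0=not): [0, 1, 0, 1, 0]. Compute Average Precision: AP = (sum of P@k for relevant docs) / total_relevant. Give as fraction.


Computing P@k for each relevant position:
Position 1: not relevant
Position 2: relevant, P@2 = 1/2 = 1/2
Position 3: not relevant
Position 4: relevant, P@4 = 2/4 = 1/2
Position 5: not relevant
Sum of P@k = 1/2 + 1/2 = 1
AP = 1 / 2 = 1/2

1/2


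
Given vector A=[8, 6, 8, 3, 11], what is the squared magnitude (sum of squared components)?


|A|^2 = sum of squared components
A[0]^2 = 8^2 = 64
A[1]^2 = 6^2 = 36
A[2]^2 = 8^2 = 64
A[3]^2 = 3^2 = 9
A[4]^2 = 11^2 = 121
Sum = 64 + 36 + 64 + 9 + 121 = 294

294


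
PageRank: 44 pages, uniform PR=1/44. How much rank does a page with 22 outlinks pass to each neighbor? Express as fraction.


Initial PR = 1/44 = 1/44
Outlinks = 22
Contribution per link = PR / outlinks
= 1/44 / 22
= 1/968

1/968


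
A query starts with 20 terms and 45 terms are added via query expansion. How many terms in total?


Original terms: 20
Expansion terms: 45
Total = 20 + 45 = 65

65


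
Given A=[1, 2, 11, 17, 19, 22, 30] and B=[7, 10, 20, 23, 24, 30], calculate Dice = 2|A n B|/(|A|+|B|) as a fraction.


A intersect B = [30]
|A intersect B| = 1
|A| = 7, |B| = 6
Dice = 2*1 / (7+6)
= 2 / 13 = 2/13

2/13


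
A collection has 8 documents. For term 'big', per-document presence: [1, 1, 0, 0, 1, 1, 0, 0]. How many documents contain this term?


Checking each document for 'big':
Doc 1: present
Doc 2: present
Doc 3: absent
Doc 4: absent
Doc 5: present
Doc 6: present
Doc 7: absent
Doc 8: absent
df = sum of presences = 1 + 1 + 0 + 0 + 1 + 1 + 0 + 0 = 4

4


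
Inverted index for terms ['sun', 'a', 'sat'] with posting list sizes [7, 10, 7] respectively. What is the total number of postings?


Summing posting list sizes:
'sun': 7 postings
'a': 10 postings
'sat': 7 postings
Total = 7 + 10 + 7 = 24

24


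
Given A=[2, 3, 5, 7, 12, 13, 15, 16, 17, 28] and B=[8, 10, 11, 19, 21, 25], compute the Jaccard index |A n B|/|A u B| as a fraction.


A intersect B = []
|A intersect B| = 0
A union B = [2, 3, 5, 7, 8, 10, 11, 12, 13, 15, 16, 17, 19, 21, 25, 28]
|A union B| = 16
Jaccard = 0/16 = 0

0


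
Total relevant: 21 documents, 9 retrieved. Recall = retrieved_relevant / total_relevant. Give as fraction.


Recall = retrieved_relevant / total_relevant
= 9 / 21
= 9 / (9 + 12)
= 3/7

3/7


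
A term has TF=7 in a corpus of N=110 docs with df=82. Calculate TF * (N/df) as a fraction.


TF * (N/df)
= 7 * (110/82)
= 7 * 55/41
= 385/41

385/41


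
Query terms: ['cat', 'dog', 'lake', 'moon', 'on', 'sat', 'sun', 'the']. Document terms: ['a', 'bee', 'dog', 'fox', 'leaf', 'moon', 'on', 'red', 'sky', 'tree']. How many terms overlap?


Query terms: ['cat', 'dog', 'lake', 'moon', 'on', 'sat', 'sun', 'the']
Document terms: ['a', 'bee', 'dog', 'fox', 'leaf', 'moon', 'on', 'red', 'sky', 'tree']
Common terms: ['dog', 'moon', 'on']
Overlap count = 3

3


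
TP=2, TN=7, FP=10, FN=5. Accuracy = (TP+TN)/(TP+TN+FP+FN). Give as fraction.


Accuracy = (TP + TN) / (TP + TN + FP + FN)
TP + TN = 2 + 7 = 9
Total = 2 + 7 + 10 + 5 = 24
Accuracy = 9 / 24 = 3/8

3/8


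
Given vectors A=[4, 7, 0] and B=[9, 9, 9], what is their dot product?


Dot product = sum of element-wise products
A[0]*B[0] = 4*9 = 36
A[1]*B[1] = 7*9 = 63
A[2]*B[2] = 0*9 = 0
Sum = 36 + 63 + 0 = 99

99


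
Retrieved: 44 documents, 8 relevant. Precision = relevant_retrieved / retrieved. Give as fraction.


Precision = relevant_retrieved / total_retrieved
= 8 / 44
= 8 / (8 + 36)
= 2/11

2/11


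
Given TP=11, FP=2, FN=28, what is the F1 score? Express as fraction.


F1 = 2 * P * R / (P + R)
P = TP/(TP+FP) = 11/13 = 11/13
R = TP/(TP+FN) = 11/39 = 11/39
2 * P * R = 2 * 11/13 * 11/39 = 242/507
P + R = 11/13 + 11/39 = 44/39
F1 = 242/507 / 44/39 = 11/26

11/26


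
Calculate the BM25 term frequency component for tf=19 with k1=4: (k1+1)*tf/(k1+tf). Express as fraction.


BM25 TF component = (k1+1)*tf / (k1+tf)
k1 = 4, tf = 19
Numerator = (4+1)*19 = 95
Denominator = 4 + 19 = 23
= 95/23 = 95/23

95/23


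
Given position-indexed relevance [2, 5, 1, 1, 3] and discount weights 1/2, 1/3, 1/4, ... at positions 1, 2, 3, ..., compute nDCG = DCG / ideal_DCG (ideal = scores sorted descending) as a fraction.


Position discount weights w_i = 1/(i+1) for i=1..5:
Weights = [1/2, 1/3, 1/4, 1/5, 1/6]
Actual relevance: [2, 5, 1, 1, 3]
DCG = 2/2 + 5/3 + 1/4 + 1/5 + 3/6 = 217/60
Ideal relevance (sorted desc): [5, 3, 2, 1, 1]
Ideal DCG = 5/2 + 3/3 + 2/4 + 1/5 + 1/6 = 131/30
nDCG = DCG / ideal_DCG = 217/60 / 131/30 = 217/262

217/262
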